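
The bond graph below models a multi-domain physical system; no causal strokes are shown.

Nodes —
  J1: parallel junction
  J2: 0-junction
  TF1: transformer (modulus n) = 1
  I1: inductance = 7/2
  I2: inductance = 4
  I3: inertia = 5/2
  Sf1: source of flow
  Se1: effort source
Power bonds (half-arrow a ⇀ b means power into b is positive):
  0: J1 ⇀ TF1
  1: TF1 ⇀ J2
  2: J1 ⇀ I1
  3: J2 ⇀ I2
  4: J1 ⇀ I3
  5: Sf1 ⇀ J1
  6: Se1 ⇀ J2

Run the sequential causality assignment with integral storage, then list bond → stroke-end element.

β0 stroke at J1
β1 stroke at TF1
β2 stroke at I1
β3 stroke at I2
β4 stroke at I3
β5 stroke at Sf1
β6 stroke at J2

β5 stroke at Sf1  (source Sf1 imposes f)
β6 stroke at J2  (Se1: effort source, stroke at far end)
β1 stroke at TF1  (0-jn J2 has e-setter on 6)
β3 stroke at I2  (J2: bond 6 brought effort, rest push out)
β0 stroke at J1  (through TF1, causality passes straight; one stroke at TF1)
β2 stroke at I1  (common-e at J1 fixed by 0)
β4 stroke at I3  (common-e at J1 fixed by 0)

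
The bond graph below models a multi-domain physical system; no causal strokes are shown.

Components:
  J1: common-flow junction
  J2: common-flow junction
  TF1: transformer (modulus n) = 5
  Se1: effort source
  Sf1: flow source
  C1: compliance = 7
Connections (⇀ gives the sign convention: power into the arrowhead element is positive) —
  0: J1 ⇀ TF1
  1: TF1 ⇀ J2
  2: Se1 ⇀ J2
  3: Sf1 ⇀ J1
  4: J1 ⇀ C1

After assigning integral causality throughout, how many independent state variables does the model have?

β2 |J2  (source Se1 imposes e)
β3 |Sf1  (Sf1 fixes flow; stroke at Sf1)
β0 |J1  (common-f at J1 fixed by 3)
β4 |J1  (J1 flow already set via bond 3)
β1 |TF1  (J2 needs exactly one f-in)

1  (C1 all integral)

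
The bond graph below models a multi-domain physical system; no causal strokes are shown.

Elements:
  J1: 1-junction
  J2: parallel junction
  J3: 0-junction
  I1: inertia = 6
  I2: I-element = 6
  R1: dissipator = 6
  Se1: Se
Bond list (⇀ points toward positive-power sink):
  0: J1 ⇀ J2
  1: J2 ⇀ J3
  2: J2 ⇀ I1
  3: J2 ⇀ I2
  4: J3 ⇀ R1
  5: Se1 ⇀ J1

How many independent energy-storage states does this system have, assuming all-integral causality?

2  (I1, I2 all integral)

β5 stroke→J1  (Se1 fixes effort; stroke away)
β0 stroke→J2  (J1: last free bond brings flow in)
β1 stroke→J3  (J2 effort already set via bond 0)
β2 stroke→I1  (common-e at J2 fixed by 0)
β3 stroke→I2  (common-e at J2 fixed by 0)
β4 stroke→R1  (J3 effort already set via bond 1)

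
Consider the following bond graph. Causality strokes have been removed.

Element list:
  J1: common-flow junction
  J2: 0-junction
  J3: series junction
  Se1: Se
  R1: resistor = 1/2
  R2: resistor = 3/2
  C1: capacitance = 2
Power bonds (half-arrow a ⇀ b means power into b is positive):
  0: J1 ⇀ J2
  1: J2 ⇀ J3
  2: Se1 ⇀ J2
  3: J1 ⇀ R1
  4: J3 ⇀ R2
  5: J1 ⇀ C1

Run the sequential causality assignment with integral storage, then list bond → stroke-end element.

bond 0 stroke→J1
bond 1 stroke→J3
bond 2 stroke→J2
bond 3 stroke→R1
bond 4 stroke→R2
bond 5 stroke→J1

bond 2 stroke at J2  (source Se1 imposes e)
bond 0 stroke at J1  (0-jn J2 has e-setter on 2)
bond 1 stroke at J3  (0-jn J2 has e-setter on 2)
bond 4 stroke at R2  (J3 needs exactly one f-in)
bond 5 stroke at J1  (C1: C, integral causality)
bond 3 stroke at R1  (J1: last free bond brings flow in)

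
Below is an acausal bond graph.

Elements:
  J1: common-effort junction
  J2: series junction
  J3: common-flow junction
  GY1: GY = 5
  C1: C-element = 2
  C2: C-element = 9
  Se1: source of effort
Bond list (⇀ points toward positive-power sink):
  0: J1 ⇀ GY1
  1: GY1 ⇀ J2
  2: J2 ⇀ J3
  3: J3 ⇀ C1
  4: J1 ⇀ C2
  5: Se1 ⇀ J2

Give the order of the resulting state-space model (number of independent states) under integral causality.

#5 stroke→J2  (source Se1 imposes e)
#3 stroke→J3  (C1 integral (e out))
#2 stroke→J2  (closing 1-jn rule on J3)
#1 stroke→GY1  (only one flow-in slot at J2)
#0 stroke→GY1  (through GY1, causality inverts; strokes same side of GY1)
#4 stroke→J1  (only one effort-in slot at J1)

2  (C1, C2 all integral)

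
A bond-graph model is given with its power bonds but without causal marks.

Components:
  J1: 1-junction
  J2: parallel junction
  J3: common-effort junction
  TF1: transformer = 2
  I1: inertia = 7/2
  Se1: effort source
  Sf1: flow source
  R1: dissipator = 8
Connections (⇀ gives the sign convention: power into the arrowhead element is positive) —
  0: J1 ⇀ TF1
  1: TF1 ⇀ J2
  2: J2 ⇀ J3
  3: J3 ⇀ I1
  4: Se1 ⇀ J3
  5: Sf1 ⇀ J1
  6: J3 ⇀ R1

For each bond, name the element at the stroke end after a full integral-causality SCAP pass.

β0 |J1
β1 |TF1
β2 |J2
β3 |I1
β4 |J3
β5 |Sf1
β6 |R1

b4 |J3  (Se1 fixes effort; stroke away)
b5 |Sf1  (source Sf1 imposes f)
b0 |J1  (1-jn J1 has f-setter on 5)
b2 |J2  (0-jn J3 has e-setter on 4)
b3 |I1  (J3 effort already set via bond 4)
b6 |R1  (J3: bond 4 brought effort, rest push out)
b1 |TF1  (TF1 one-in-one-out from 0)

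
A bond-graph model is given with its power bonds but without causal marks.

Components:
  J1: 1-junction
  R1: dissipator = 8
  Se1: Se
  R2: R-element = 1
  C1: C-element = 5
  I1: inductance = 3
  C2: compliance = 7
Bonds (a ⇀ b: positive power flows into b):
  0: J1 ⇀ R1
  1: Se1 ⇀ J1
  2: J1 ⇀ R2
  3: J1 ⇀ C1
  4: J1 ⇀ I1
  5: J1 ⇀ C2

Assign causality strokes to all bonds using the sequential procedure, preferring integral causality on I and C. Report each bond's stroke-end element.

bond 1 |J1  (Se1: effort source, stroke at far end)
bond 3 |J1  (C1 integral (e out))
bond 4 |I1  (I1 integral (f out))
bond 0 |J1  (J1: bond 4 brought flow, rest push out)
bond 2 |J1  (J1 flow already set via bond 4)
bond 5 |J1  (1-jn J1 has f-setter on 4)

#0 |J1
#1 |J1
#2 |J1
#3 |J1
#4 |I1
#5 |J1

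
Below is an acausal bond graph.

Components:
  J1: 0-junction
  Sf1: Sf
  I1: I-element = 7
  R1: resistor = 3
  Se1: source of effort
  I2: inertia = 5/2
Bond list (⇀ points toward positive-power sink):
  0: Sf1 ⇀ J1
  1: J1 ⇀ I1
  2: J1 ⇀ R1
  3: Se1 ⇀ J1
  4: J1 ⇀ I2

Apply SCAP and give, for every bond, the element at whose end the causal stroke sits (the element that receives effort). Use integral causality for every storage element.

bond 0 stroke at Sf1  (Sf1 (Sf) sets flow on bond)
bond 3 stroke at J1  (Se1: effort source, stroke at far end)
bond 1 stroke at I1  (0-jn J1 has e-setter on 3)
bond 2 stroke at R1  (0-jn J1 has e-setter on 3)
bond 4 stroke at I2  (J1: bond 3 brought effort, rest push out)

#0 stroke→Sf1
#1 stroke→I1
#2 stroke→R1
#3 stroke→J1
#4 stroke→I2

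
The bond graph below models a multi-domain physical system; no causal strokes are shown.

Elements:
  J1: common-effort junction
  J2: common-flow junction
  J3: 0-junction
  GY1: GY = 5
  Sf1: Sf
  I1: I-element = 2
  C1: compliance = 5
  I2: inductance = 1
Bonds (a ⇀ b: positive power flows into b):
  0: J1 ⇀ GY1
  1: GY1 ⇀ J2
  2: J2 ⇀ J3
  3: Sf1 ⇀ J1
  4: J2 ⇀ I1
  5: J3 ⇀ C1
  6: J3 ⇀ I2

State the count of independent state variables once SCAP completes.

3  (C1, I1, I2 all integral)

#3 stroke→Sf1  (Sf1 fixes flow; stroke at Sf1)
#0 stroke→J1  (only one effort-in slot at J1)
#1 stroke→J2  (GY GY1: same side as bond 0)
#4 stroke→I1  (prefer integral on I1)
#2 stroke→J2  (J2 flow already set via bond 4)
#5 stroke→J3  (prefer integral on C1)
#6 stroke→I2  (J3: bond 5 brought effort, rest push out)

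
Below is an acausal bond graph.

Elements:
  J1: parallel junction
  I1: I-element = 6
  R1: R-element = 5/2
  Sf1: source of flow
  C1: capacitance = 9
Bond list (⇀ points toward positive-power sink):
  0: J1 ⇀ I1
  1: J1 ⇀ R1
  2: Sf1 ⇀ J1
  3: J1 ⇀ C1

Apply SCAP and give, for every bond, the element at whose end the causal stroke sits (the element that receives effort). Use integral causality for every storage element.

#2 →Sf1  (source Sf1 imposes f)
#0 →I1  (prefer integral on I1)
#3 →J1  (C1 outputs effort q/C1)
#1 →R1  (common-e at J1 fixed by 3)

b0 →I1
b1 →R1
b2 →Sf1
b3 →J1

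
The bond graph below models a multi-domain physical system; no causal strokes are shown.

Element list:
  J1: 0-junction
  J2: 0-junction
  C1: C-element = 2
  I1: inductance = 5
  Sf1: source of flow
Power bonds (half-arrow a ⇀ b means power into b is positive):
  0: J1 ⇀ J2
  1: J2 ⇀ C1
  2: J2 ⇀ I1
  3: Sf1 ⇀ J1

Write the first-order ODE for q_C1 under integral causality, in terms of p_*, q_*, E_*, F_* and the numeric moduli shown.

#3 stroke at Sf1  (source Sf1 imposes f)
#0 stroke at J1  (only one effort-in slot at J1)
#1 stroke at J2  (prefer integral on C1)
#2 stroke at I1  (J2 effort already set via bond 1)

dq_C1/dt = F_Sf1 - p_I1/5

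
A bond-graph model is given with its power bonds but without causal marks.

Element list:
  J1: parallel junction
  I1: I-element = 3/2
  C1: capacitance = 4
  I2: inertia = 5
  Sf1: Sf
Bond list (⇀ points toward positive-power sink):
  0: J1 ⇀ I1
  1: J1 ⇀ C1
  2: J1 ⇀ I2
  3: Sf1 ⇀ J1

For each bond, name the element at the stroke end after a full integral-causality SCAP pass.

#3 |Sf1  (Sf1 fixes flow; stroke at Sf1)
#0 |I1  (prefer integral on I1)
#1 |J1  (C1: C, integral causality)
#2 |I2  (J1 effort already set via bond 1)

bond 0 stroke at I1
bond 1 stroke at J1
bond 2 stroke at I2
bond 3 stroke at Sf1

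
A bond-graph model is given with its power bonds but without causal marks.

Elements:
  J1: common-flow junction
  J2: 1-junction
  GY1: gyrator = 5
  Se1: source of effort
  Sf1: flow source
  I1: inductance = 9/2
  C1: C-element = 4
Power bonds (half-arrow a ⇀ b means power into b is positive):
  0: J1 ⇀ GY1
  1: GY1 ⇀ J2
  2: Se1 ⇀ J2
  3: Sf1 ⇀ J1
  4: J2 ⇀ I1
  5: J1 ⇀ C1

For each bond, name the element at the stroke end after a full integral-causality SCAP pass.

bond 0 stroke at J1
bond 1 stroke at J2
bond 2 stroke at J2
bond 3 stroke at Sf1
bond 4 stroke at I1
bond 5 stroke at J1

#2 stroke at J2  (Se1 (Se) sets effort on bond)
#3 stroke at Sf1  (Sf1 (Sf) sets flow on bond)
#0 stroke at J1  (J1: bond 3 brought flow, rest push out)
#5 stroke at J1  (common-f at J1 fixed by 3)
#1 stroke at J2  (GY GY1: same side as bond 0)
#4 stroke at I1  (J2: last free bond brings flow in)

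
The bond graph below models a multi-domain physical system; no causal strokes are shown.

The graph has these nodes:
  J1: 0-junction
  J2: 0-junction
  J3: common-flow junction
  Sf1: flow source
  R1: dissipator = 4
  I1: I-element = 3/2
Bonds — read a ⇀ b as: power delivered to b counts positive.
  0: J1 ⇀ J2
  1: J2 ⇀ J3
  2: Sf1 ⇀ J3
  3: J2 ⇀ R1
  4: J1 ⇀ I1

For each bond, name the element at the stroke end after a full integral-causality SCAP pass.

b2 →Sf1  (Sf1 (Sf) sets flow on bond)
b1 →J3  (common-f at J3 fixed by 2)
b4 →I1  (prefer integral on I1)
b0 →J1  (J1: last free bond brings effort in)
b3 →J2  (J2: last free bond brings effort in)

bond 0 →J1
bond 1 →J3
bond 2 →Sf1
bond 3 →J2
bond 4 →I1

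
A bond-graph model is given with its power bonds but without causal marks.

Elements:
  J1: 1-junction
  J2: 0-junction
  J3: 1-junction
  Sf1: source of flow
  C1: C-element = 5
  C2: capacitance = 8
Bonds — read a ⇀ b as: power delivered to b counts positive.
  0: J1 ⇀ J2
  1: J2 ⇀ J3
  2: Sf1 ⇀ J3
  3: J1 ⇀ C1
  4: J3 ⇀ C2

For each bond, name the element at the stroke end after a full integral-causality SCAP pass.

bond 0 →J2
bond 1 →J3
bond 2 →Sf1
bond 3 →J1
bond 4 →J3

b2 →Sf1  (Sf1 fixes flow; stroke at Sf1)
b1 →J3  (J3 flow already set via bond 2)
b4 →J3  (J3: bond 2 brought flow, rest push out)
b0 →J2  (J2: last free bond brings effort in)
b3 →J1  (common-f at J1 fixed by 0)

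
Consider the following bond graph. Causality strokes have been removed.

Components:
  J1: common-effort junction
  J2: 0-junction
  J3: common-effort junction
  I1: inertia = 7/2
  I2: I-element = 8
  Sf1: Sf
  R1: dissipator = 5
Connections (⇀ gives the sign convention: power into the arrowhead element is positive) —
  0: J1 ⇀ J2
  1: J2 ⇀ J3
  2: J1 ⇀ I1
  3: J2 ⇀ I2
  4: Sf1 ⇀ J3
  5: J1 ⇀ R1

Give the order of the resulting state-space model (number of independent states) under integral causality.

#4 →Sf1  (source Sf1 imposes f)
#1 →J3  (only one effort-in slot at J3)
#2 →I1  (I1 integral (f out))
#3 →I2  (I2: I, integral causality)
#0 →J2  (J2: last free bond brings effort in)
#5 →J1  (only one effort-in slot at J1)

2  (I1, I2 all integral)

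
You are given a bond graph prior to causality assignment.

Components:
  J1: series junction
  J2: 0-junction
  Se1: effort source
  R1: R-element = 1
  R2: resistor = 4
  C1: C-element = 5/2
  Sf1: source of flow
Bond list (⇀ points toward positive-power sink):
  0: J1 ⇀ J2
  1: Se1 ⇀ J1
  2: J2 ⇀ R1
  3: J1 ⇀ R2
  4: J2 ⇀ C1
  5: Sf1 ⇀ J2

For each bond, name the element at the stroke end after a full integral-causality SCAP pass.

bond 1 stroke at J1  (Se1 (Se) sets effort on bond)
bond 5 stroke at Sf1  (source Sf1 imposes f)
bond 4 stroke at J2  (C1 outputs effort q/C1)
bond 0 stroke at J1  (J2: bond 4 brought effort, rest push out)
bond 2 stroke at R1  (J2 effort already set via bond 4)
bond 3 stroke at R2  (closing 1-jn rule on J1)

bond 0 |J1
bond 1 |J1
bond 2 |R1
bond 3 |R2
bond 4 |J2
bond 5 |Sf1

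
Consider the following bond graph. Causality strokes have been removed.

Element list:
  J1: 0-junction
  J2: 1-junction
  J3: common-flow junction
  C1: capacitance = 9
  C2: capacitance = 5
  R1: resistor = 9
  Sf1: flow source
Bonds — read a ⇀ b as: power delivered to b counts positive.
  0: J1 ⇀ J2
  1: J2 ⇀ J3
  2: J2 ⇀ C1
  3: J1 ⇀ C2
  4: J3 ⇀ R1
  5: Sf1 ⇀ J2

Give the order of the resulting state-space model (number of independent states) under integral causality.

bond 5 →Sf1  (Sf1: flow source, stroke at near end)
bond 0 →J2  (J2: bond 5 brought flow, rest push out)
bond 1 →J2  (common-f at J2 fixed by 5)
bond 2 →J2  (J2: bond 5 brought flow, rest push out)
bond 4 →J3  (J3: bond 1 brought flow, rest push out)
bond 3 →J1  (closing 0-jn rule on J1)

2  (C1, C2 all integral)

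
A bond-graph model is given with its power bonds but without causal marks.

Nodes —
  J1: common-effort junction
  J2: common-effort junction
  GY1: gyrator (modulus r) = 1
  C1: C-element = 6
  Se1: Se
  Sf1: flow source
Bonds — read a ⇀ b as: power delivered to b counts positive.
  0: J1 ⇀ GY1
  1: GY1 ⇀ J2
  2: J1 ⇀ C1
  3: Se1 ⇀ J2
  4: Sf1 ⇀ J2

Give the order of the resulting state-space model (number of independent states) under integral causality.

#3 →J2  (source Se1 imposes e)
#4 →Sf1  (Sf1 fixes flow; stroke at Sf1)
#1 →GY1  (J2: bond 3 brought effort, rest push out)
#0 →GY1  (GY GY1: same side as bond 1)
#2 →J1  (only one effort-in slot at J1)

1  (C1 all integral)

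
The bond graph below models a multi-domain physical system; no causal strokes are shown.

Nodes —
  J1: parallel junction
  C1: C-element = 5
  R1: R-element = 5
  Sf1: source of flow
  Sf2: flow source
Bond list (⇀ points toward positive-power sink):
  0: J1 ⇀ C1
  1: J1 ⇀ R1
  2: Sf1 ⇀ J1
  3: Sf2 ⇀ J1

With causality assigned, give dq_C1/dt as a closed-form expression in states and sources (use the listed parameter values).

β2 stroke→Sf1  (Sf1 (Sf) sets flow on bond)
β3 stroke→Sf2  (Sf2: flow source, stroke at near end)
β0 stroke→J1  (C1 integral (e out))
β1 stroke→R1  (J1: bond 0 brought effort, rest push out)

dq_C1/dt = F_Sf1 + F_Sf2 - q_C1/25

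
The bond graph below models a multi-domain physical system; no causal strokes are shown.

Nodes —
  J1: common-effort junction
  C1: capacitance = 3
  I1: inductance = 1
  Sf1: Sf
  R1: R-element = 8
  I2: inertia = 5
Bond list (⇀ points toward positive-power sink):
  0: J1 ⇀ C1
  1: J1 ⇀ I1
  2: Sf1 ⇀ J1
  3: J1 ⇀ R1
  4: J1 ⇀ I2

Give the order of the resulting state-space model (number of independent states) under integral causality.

β2 stroke at Sf1  (Sf1: flow source, stroke at near end)
β0 stroke at J1  (C1 outputs effort q/C1)
β1 stroke at I1  (0-jn J1 has e-setter on 0)
β3 stroke at R1  (common-e at J1 fixed by 0)
β4 stroke at I2  (common-e at J1 fixed by 0)

3  (C1, I1, I2 all integral)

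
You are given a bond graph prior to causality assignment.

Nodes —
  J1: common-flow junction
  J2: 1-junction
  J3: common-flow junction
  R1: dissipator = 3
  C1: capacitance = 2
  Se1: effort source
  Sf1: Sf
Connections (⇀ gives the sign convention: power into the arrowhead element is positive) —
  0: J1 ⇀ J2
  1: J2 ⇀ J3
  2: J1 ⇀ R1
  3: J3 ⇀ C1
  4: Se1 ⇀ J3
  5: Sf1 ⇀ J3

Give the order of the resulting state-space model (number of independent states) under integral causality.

β4 stroke at J3  (source Se1 imposes e)
β5 stroke at Sf1  (source Sf1 imposes f)
β1 stroke at J3  (common-f at J3 fixed by 5)
β3 stroke at J3  (J3: bond 5 brought flow, rest push out)
β0 stroke at J2  (1-jn J2 has f-setter on 1)
β2 stroke at J1  (J1 flow already set via bond 0)

1  (C1 all integral)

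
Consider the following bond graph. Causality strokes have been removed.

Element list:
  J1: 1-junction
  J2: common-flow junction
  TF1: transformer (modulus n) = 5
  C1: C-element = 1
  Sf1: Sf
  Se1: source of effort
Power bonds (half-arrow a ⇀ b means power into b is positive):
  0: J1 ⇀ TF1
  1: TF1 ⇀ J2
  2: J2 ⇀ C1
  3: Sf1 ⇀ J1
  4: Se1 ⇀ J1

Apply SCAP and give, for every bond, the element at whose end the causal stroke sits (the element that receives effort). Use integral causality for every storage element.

b3 stroke→Sf1  (Sf1 fixes flow; stroke at Sf1)
b4 stroke→J1  (Se1 fixes effort; stroke away)
b0 stroke→J1  (J1 flow already set via bond 3)
b1 stroke→TF1  (through TF1, causality passes straight; one stroke at TF1)
b2 stroke→J2  (J2: bond 1 brought flow, rest push out)

β0 stroke→J1
β1 stroke→TF1
β2 stroke→J2
β3 stroke→Sf1
β4 stroke→J1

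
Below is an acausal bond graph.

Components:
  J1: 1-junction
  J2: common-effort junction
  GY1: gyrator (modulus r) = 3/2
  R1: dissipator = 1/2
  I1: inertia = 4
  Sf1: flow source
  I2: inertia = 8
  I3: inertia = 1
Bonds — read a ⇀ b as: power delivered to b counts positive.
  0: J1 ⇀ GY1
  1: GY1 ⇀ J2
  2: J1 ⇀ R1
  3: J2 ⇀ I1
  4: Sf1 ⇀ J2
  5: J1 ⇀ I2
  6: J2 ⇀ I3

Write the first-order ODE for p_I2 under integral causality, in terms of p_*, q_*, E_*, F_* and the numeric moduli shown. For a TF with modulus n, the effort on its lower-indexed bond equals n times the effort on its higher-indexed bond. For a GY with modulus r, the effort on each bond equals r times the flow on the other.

dp_I2/dt = 3*F_Sf1/2 - 3*p_I1/8 - p_I2/16 - 3*p_I3/2

b4 |Sf1  (Sf1: flow source, stroke at near end)
b3 |I1  (prefer integral on I1)
b5 |I2  (I2 integral (f out))
b0 |J1  (1-jn J1 has f-setter on 5)
b2 |J1  (J1 flow already set via bond 5)
b1 |J2  (GY1 both-in/both-out from 0)
b6 |I3  (common-e at J2 fixed by 1)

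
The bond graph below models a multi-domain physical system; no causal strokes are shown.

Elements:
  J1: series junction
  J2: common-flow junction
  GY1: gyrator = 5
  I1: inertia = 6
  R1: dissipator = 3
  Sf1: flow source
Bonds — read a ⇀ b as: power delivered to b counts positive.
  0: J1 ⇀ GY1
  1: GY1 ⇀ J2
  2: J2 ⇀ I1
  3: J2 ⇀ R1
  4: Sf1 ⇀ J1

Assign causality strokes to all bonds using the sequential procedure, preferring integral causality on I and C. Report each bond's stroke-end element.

bond 4 |Sf1  (Sf1: flow source, stroke at near end)
bond 0 |J1  (common-f at J1 fixed by 4)
bond 1 |J2  (GY1 both-in/both-out from 0)
bond 2 |I1  (prefer integral on I1)
bond 3 |J2  (J2 flow already set via bond 2)

b0 stroke at J1
b1 stroke at J2
b2 stroke at I1
b3 stroke at J2
b4 stroke at Sf1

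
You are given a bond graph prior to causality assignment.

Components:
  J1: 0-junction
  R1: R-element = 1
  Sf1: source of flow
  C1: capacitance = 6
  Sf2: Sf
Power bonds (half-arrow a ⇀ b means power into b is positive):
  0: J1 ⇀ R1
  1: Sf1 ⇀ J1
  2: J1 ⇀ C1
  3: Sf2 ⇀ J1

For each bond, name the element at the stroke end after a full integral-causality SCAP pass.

β0 →R1
β1 →Sf1
β2 →J1
β3 →Sf2

#1 stroke→Sf1  (Sf1 (Sf) sets flow on bond)
#3 stroke→Sf2  (Sf2: flow source, stroke at near end)
#2 stroke→J1  (C1 integral (e out))
#0 stroke→R1  (0-jn J1 has e-setter on 2)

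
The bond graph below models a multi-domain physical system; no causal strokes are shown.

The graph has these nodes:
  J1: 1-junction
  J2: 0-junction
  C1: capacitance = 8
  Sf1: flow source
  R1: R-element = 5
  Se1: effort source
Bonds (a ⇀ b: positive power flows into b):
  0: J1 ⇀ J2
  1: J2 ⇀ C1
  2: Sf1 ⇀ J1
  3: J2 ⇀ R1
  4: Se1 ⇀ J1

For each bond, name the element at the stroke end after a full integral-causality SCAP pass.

β0 stroke→J1
β1 stroke→J2
β2 stroke→Sf1
β3 stroke→R1
β4 stroke→J1

bond 2 stroke→Sf1  (Sf1 (Sf) sets flow on bond)
bond 4 stroke→J1  (source Se1 imposes e)
bond 0 stroke→J1  (common-f at J1 fixed by 2)
bond 1 stroke→J2  (C1 outputs effort q/C1)
bond 3 stroke→R1  (J2: bond 1 brought effort, rest push out)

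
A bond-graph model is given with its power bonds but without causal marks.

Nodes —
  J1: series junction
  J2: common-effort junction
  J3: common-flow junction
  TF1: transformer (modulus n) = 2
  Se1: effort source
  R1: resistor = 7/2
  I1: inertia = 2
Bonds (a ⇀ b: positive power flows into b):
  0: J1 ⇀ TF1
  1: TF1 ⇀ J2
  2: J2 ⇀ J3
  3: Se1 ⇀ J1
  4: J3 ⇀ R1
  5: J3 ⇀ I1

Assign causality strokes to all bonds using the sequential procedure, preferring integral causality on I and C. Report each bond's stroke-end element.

β3 stroke→J1  (Se1 (Se) sets effort on bond)
β0 stroke→TF1  (only one flow-in slot at J1)
β1 stroke→J2  (TF1 one-in-one-out from 0)
β2 stroke→J3  (0-jn J2 has e-setter on 1)
β5 stroke→I1  (I1 outputs flow p/I1)
β4 stroke→J3  (common-f at J3 fixed by 5)

β0 stroke→TF1
β1 stroke→J2
β2 stroke→J3
β3 stroke→J1
β4 stroke→J3
β5 stroke→I1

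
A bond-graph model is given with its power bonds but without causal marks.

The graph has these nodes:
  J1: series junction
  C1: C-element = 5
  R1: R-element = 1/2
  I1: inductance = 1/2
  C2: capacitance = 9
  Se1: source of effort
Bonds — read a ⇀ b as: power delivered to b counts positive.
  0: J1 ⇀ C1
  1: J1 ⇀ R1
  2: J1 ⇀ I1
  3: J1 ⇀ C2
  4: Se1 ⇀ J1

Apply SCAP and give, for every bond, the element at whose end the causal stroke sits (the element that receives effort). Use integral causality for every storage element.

β4 |J1  (Se1: effort source, stroke at far end)
β0 |J1  (prefer integral on C1)
β2 |I1  (I1 outputs flow p/I1)
β1 |J1  (common-f at J1 fixed by 2)
β3 |J1  (1-jn J1 has f-setter on 2)

β0 →J1
β1 →J1
β2 →I1
β3 →J1
β4 →J1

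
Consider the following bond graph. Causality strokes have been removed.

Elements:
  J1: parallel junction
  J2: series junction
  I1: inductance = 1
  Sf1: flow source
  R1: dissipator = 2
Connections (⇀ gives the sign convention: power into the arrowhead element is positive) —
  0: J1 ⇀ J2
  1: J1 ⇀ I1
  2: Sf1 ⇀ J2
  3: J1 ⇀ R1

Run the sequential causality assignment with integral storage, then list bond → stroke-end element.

β2 stroke at Sf1  (source Sf1 imposes f)
β0 stroke at J2  (J2: bond 2 brought flow, rest push out)
β1 stroke at I1  (I1: I, integral causality)
β3 stroke at J1  (only one effort-in slot at J1)

bond 0 stroke at J2
bond 1 stroke at I1
bond 2 stroke at Sf1
bond 3 stroke at J1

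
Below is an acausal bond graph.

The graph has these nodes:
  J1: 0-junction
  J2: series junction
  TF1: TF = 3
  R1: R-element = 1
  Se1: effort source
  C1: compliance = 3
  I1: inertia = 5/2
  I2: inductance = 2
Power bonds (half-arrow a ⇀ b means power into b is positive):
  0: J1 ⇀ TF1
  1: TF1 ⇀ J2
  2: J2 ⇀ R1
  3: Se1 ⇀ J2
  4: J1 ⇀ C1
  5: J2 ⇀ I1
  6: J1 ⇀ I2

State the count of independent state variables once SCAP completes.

3  (C1, I1, I2 all integral)

β3 stroke at J2  (Se1 (Se) sets effort on bond)
β4 stroke at J1  (C1 outputs effort q/C1)
β0 stroke at TF1  (J1: bond 4 brought effort, rest push out)
β6 stroke at I2  (J1: bond 4 brought effort, rest push out)
β1 stroke at J2  (through TF1, causality passes straight; one stroke at TF1)
β5 stroke at I1  (I1: I, integral causality)
β2 stroke at J2  (1-jn J2 has f-setter on 5)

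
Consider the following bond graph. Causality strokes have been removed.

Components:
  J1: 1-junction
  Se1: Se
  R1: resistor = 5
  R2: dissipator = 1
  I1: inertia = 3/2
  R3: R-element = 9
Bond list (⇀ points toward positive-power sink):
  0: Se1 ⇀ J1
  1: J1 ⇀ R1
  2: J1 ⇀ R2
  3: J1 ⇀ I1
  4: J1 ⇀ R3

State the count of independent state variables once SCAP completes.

1  (I1 all integral)

β0 stroke at J1  (Se1: effort source, stroke at far end)
β3 stroke at I1  (I1 integral (f out))
β1 stroke at J1  (common-f at J1 fixed by 3)
β2 stroke at J1  (J1 flow already set via bond 3)
β4 stroke at J1  (J1: bond 3 brought flow, rest push out)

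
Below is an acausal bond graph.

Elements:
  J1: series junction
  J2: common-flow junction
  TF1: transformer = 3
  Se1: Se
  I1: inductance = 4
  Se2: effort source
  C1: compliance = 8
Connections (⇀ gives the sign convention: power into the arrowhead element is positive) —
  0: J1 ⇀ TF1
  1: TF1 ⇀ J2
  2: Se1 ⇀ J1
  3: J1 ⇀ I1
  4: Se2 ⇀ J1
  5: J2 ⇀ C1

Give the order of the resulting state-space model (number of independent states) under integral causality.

bond 2 |J1  (source Se1 imposes e)
bond 4 |J1  (Se2 (Se) sets effort on bond)
bond 3 |I1  (I1 outputs flow p/I1)
bond 0 |J1  (J1 flow already set via bond 3)
bond 1 |TF1  (through TF1, causality passes straight; one stroke at TF1)
bond 5 |J2  (1-jn J2 has f-setter on 1)

2  (C1, I1 all integral)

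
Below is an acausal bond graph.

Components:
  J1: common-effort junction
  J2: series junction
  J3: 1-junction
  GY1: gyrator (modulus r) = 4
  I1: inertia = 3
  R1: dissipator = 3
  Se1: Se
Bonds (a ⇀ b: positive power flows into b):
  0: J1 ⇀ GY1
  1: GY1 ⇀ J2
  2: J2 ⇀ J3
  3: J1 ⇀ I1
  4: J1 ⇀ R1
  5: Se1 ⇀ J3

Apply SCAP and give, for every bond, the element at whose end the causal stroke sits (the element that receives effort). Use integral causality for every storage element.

#0 stroke at GY1
#1 stroke at GY1
#2 stroke at J2
#3 stroke at I1
#4 stroke at J1
#5 stroke at J3

b5 stroke at J3  (Se1: effort source, stroke at far end)
b2 stroke at J2  (J3: last free bond brings flow in)
b1 stroke at GY1  (only one flow-in slot at J2)
b0 stroke at GY1  (GY1 both-in/both-out from 1)
b3 stroke at I1  (prefer integral on I1)
b4 stroke at J1  (only one effort-in slot at J1)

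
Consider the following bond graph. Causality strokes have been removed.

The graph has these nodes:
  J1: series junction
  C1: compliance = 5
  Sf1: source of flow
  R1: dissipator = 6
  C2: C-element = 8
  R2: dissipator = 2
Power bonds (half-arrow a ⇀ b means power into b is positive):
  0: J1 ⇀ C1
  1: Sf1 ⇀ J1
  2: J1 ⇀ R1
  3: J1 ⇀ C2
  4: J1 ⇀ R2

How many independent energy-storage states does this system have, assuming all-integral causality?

#1 →Sf1  (Sf1: flow source, stroke at near end)
#0 →J1  (J1: bond 1 brought flow, rest push out)
#2 →J1  (J1: bond 1 brought flow, rest push out)
#3 →J1  (J1: bond 1 brought flow, rest push out)
#4 →J1  (J1: bond 1 brought flow, rest push out)

2  (C1, C2 all integral)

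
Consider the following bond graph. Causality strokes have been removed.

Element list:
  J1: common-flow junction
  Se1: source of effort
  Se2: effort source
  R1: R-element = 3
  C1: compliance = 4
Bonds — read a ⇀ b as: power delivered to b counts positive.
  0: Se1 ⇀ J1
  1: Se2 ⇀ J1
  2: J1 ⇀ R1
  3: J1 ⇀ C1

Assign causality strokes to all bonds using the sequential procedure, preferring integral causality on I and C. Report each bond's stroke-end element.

β0 stroke at J1
β1 stroke at J1
β2 stroke at R1
β3 stroke at J1

bond 0 stroke→J1  (Se1 fixes effort; stroke away)
bond 1 stroke→J1  (Se2 (Se) sets effort on bond)
bond 3 stroke→J1  (prefer integral on C1)
bond 2 stroke→R1  (only one flow-in slot at J1)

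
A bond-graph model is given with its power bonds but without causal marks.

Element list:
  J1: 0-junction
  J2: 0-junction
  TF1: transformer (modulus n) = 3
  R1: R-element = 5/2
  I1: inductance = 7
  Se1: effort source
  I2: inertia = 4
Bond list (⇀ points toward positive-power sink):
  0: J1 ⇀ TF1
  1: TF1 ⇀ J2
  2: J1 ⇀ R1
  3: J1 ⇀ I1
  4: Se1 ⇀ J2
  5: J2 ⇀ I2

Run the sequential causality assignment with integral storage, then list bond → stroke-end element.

b4 →J2  (Se1: effort source, stroke at far end)
b1 →TF1  (J2: bond 4 brought effort, rest push out)
b5 →I2  (J2 effort already set via bond 4)
b0 →J1  (through TF1, causality passes straight; one stroke at TF1)
b2 →R1  (J1: bond 0 brought effort, rest push out)
b3 →I1  (common-e at J1 fixed by 0)

β0 →J1
β1 →TF1
β2 →R1
β3 →I1
β4 →J2
β5 →I2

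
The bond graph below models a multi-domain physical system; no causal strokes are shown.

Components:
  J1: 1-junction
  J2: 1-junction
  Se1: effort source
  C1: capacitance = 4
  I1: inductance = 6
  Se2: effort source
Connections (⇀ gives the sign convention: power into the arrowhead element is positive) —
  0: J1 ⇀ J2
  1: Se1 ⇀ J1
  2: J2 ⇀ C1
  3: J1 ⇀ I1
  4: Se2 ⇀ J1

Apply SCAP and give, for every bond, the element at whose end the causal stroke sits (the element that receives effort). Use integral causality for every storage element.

β1 |J1  (Se1 (Se) sets effort on bond)
β4 |J1  (Se2: effort source, stroke at far end)
β2 |J2  (C1 integral (e out))
β0 |J1  (J2 needs exactly one f-in)
β3 |I1  (closing 1-jn rule on J1)

β0 →J1
β1 →J1
β2 →J2
β3 →I1
β4 →J1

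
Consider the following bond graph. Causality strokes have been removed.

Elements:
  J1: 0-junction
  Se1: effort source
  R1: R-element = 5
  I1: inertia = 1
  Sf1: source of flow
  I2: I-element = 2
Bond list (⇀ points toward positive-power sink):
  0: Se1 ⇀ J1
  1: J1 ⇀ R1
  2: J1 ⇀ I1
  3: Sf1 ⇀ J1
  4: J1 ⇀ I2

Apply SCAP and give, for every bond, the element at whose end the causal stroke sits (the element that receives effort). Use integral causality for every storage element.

β0 stroke at J1  (source Se1 imposes e)
β3 stroke at Sf1  (source Sf1 imposes f)
β1 stroke at R1  (common-e at J1 fixed by 0)
β2 stroke at I1  (0-jn J1 has e-setter on 0)
β4 stroke at I2  (J1: bond 0 brought effort, rest push out)

bond 0 |J1
bond 1 |R1
bond 2 |I1
bond 3 |Sf1
bond 4 |I2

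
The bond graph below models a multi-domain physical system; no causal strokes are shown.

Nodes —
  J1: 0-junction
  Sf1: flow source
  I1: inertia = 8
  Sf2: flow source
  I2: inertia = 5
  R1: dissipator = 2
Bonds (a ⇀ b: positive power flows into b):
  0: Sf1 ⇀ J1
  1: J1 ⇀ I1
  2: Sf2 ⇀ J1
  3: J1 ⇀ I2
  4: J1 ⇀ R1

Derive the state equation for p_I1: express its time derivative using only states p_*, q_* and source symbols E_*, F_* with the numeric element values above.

dp_I1/dt = 2*F_Sf1 + 2*F_Sf2 - p_I1/4 - 2*p_I2/5

#0 →Sf1  (source Sf1 imposes f)
#2 →Sf2  (Sf2: flow source, stroke at near end)
#1 →I1  (I1: I, integral causality)
#3 →I2  (I2: I, integral causality)
#4 →J1  (J1: last free bond brings effort in)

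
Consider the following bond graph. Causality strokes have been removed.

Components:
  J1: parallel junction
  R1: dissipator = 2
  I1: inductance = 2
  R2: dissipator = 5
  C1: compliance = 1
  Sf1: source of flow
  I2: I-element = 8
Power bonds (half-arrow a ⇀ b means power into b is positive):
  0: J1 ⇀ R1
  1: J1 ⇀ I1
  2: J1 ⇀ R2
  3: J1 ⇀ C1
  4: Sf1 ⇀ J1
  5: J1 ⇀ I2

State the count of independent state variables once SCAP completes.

3  (C1, I1, I2 all integral)

b4 stroke at Sf1  (Sf1: flow source, stroke at near end)
b1 stroke at I1  (I1: I, integral causality)
b3 stroke at J1  (C1: C, integral causality)
b0 stroke at R1  (common-e at J1 fixed by 3)
b2 stroke at R2  (common-e at J1 fixed by 3)
b5 stroke at I2  (0-jn J1 has e-setter on 3)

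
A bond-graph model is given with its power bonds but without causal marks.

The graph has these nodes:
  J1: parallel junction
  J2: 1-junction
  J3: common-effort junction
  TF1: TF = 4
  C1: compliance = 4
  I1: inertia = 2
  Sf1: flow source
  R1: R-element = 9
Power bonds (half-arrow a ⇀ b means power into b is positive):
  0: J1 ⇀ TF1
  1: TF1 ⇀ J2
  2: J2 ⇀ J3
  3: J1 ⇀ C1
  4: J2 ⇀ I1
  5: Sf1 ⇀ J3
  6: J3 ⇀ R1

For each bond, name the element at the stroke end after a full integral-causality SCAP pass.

β0 →TF1
β1 →J2
β2 →J2
β3 →J1
β4 →I1
β5 →Sf1
β6 →J3

b5 stroke at Sf1  (Sf1 (Sf) sets flow on bond)
b3 stroke at J1  (C1 outputs effort q/C1)
b0 stroke at TF1  (common-e at J1 fixed by 3)
b1 stroke at J2  (TF1: transformer flips bond 0)
b4 stroke at I1  (I1: I, integral causality)
b2 stroke at J2  (J2: bond 4 brought flow, rest push out)
b6 stroke at J3  (J3: last free bond brings effort in)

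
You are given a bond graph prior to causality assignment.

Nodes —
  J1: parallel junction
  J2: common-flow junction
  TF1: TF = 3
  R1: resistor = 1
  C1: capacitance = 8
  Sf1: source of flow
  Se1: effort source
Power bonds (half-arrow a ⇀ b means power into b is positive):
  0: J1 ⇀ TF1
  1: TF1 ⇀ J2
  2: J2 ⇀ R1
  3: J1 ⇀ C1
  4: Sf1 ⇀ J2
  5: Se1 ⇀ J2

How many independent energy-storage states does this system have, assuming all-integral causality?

#4 →Sf1  (Sf1 fixes flow; stroke at Sf1)
#5 →J2  (Se1 (Se) sets effort on bond)
#1 →J2  (common-f at J2 fixed by 4)
#2 →J2  (1-jn J2 has f-setter on 4)
#0 →TF1  (TF TF1: opposite of bond 1)
#3 →J1  (closing 0-jn rule on J1)

1  (C1 all integral)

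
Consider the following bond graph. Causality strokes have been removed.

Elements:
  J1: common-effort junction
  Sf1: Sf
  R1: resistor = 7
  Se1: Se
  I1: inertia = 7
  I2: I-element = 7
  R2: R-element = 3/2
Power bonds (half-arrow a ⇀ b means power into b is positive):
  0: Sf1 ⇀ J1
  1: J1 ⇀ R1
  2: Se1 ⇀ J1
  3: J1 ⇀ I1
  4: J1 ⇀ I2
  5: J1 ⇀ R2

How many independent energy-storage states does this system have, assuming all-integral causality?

bond 0 stroke at Sf1  (Sf1 (Sf) sets flow on bond)
bond 2 stroke at J1  (Se1 (Se) sets effort on bond)
bond 1 stroke at R1  (0-jn J1 has e-setter on 2)
bond 3 stroke at I1  (J1: bond 2 brought effort, rest push out)
bond 4 stroke at I2  (0-jn J1 has e-setter on 2)
bond 5 stroke at R2  (0-jn J1 has e-setter on 2)

2  (I1, I2 all integral)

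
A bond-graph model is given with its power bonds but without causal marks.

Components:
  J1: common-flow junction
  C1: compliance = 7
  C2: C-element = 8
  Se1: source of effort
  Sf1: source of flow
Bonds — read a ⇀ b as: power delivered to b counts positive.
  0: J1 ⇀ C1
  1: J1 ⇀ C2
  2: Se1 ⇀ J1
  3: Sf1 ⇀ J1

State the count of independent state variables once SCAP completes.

b2 |J1  (Se1 (Se) sets effort on bond)
b3 |Sf1  (Sf1 fixes flow; stroke at Sf1)
b0 |J1  (common-f at J1 fixed by 3)
b1 |J1  (J1: bond 3 brought flow, rest push out)

2  (C1, C2 all integral)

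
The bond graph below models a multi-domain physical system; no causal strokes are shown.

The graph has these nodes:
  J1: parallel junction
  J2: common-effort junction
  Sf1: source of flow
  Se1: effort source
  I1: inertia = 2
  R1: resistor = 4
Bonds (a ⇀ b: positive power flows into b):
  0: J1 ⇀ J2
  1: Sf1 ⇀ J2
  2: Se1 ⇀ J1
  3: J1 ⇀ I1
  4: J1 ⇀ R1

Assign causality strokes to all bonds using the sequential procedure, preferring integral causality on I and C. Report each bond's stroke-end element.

#0 stroke at J2
#1 stroke at Sf1
#2 stroke at J1
#3 stroke at I1
#4 stroke at R1

β1 stroke at Sf1  (Sf1: flow source, stroke at near end)
β2 stroke at J1  (Se1 fixes effort; stroke away)
β0 stroke at J2  (J1 effort already set via bond 2)
β3 stroke at I1  (J1 effort already set via bond 2)
β4 stroke at R1  (common-e at J1 fixed by 2)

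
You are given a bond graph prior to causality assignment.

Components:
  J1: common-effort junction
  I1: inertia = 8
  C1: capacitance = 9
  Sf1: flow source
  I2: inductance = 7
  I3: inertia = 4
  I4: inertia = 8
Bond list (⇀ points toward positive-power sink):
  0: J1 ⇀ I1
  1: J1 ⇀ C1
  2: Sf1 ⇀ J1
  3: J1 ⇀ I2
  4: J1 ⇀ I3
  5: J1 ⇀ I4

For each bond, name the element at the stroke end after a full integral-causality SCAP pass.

bond 2 →Sf1  (Sf1 fixes flow; stroke at Sf1)
bond 0 →I1  (I1: I, integral causality)
bond 1 →J1  (C1 integral (e out))
bond 3 →I2  (common-e at J1 fixed by 1)
bond 4 →I3  (0-jn J1 has e-setter on 1)
bond 5 →I4  (J1: bond 1 brought effort, rest push out)

bond 0 stroke at I1
bond 1 stroke at J1
bond 2 stroke at Sf1
bond 3 stroke at I2
bond 4 stroke at I3
bond 5 stroke at I4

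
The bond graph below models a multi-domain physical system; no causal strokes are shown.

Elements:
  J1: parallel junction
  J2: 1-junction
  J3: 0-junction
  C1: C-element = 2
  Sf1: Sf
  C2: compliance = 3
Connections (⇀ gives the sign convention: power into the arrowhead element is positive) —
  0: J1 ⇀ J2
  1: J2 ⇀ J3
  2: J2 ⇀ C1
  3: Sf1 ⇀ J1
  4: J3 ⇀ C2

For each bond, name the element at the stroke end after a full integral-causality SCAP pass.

#0 stroke at J1
#1 stroke at J2
#2 stroke at J2
#3 stroke at Sf1
#4 stroke at J3

#3 stroke→Sf1  (Sf1 fixes flow; stroke at Sf1)
#0 stroke→J1  (J1 needs exactly one e-in)
#1 stroke→J2  (J2: bond 0 brought flow, rest push out)
#2 stroke→J2  (common-f at J2 fixed by 0)
#4 stroke→J3  (only one effort-in slot at J3)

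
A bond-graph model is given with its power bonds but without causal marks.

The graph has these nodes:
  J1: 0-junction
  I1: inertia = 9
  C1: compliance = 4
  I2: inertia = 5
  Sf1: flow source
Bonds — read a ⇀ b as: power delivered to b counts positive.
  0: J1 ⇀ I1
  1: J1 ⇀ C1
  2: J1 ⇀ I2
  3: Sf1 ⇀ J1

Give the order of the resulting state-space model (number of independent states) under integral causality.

3  (C1, I1, I2 all integral)

#3 stroke at Sf1  (Sf1: flow source, stroke at near end)
#0 stroke at I1  (I1: I, integral causality)
#1 stroke at J1  (C1: C, integral causality)
#2 stroke at I2  (0-jn J1 has e-setter on 1)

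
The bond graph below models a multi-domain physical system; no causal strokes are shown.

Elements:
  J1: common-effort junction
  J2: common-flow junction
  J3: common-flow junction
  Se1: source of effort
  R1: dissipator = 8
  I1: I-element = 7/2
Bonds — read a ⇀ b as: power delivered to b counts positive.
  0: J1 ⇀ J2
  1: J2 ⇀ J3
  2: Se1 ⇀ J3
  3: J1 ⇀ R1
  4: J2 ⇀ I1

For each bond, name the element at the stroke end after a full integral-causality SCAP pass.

#0 →J2
#1 →J2
#2 →J3
#3 →J1
#4 →I1

β2 |J3  (Se1: effort source, stroke at far end)
β1 |J2  (J3 needs exactly one f-in)
β4 |I1  (I1 outputs flow p/I1)
β0 |J2  (J2: bond 4 brought flow, rest push out)
β3 |J1  (J1: last free bond brings effort in)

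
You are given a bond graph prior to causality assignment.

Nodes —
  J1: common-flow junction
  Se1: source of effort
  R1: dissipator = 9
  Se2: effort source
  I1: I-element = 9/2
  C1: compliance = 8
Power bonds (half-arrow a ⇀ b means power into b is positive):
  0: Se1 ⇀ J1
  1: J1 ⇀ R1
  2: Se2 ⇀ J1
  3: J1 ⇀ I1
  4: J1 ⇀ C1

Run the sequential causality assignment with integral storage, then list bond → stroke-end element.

#0 →J1  (Se1 (Se) sets effort on bond)
#2 →J1  (Se2: effort source, stroke at far end)
#3 →I1  (I1 integral (f out))
#1 →J1  (J1 flow already set via bond 3)
#4 →J1  (J1: bond 3 brought flow, rest push out)

#0 stroke at J1
#1 stroke at J1
#2 stroke at J1
#3 stroke at I1
#4 stroke at J1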